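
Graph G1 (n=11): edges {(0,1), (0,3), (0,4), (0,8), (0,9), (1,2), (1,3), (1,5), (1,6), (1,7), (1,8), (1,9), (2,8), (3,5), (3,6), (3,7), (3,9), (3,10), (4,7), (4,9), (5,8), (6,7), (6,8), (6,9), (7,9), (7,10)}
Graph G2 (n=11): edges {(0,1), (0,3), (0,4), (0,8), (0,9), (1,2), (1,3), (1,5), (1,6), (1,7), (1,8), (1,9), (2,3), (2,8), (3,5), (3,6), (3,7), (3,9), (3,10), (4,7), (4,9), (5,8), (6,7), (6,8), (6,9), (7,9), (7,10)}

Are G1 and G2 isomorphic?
No, not isomorphic

The graphs are NOT isomorphic.

Counting edges: G1 has 26 edge(s); G2 has 27 edge(s).
Edge count is an isomorphism invariant (a bijection on vertices induces a bijection on edges), so differing edge counts rule out isomorphism.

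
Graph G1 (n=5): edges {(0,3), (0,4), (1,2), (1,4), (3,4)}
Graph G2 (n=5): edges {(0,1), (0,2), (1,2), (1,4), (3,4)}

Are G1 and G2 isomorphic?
Yes, isomorphic

The graphs are isomorphic.
One valid mapping φ: V(G1) → V(G2): 0→2, 1→4, 2→3, 3→0, 4→1

Verify φ preserves adjacency — for each edge of G1, its image is an edge of G2:
  (0,3) → (φ(0),φ(3)) = (0,2) ∈ E(G2) ✓
  (0,4) → (φ(0),φ(4)) = (1,2) ∈ E(G2) ✓
  (1,2) → (φ(1),φ(2)) = (3,4) ∈ E(G2) ✓
  (1,4) → (φ(1),φ(4)) = (1,4) ∈ E(G2) ✓
  (3,4) → (φ(3),φ(4)) = (0,1) ∈ E(G2) ✓
All 5 edges of G1 map to edges of G2, and |E(G1)| = |E(G2)| = 5, so φ is a bijection on edges as well as vertices. Hence G1 ≅ G2.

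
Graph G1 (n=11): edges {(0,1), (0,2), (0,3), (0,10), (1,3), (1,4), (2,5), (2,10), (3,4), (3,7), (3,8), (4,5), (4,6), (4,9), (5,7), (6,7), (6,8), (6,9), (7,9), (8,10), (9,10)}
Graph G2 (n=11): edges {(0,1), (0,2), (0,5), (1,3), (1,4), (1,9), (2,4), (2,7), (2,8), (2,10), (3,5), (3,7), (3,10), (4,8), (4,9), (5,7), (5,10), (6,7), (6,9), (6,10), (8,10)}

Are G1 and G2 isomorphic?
Yes, isomorphic

The graphs are isomorphic.
One valid mapping φ: V(G1) → V(G2): 0→4, 1→8, 2→9, 3→2, 4→10, 5→6, 6→5, 7→7, 8→0, 9→3, 10→1

Verify φ preserves adjacency — for each edge of G1, its image is an edge of G2:
  (0,1) → (φ(0),φ(1)) = (4,8) ∈ E(G2) ✓
  (0,2) → (φ(0),φ(2)) = (4,9) ∈ E(G2) ✓
  (0,3) → (φ(0),φ(3)) = (2,4) ∈ E(G2) ✓
  (0,10) → (φ(0),φ(10)) = (1,4) ∈ E(G2) ✓
  (1,3) → (φ(1),φ(3)) = (2,8) ∈ E(G2) ✓
  (1,4) → (φ(1),φ(4)) = (8,10) ∈ E(G2) ✓
  (2,5) → (φ(2),φ(5)) = (6,9) ∈ E(G2) ✓
  (2,10) → (φ(2),φ(10)) = (1,9) ∈ E(G2) ✓
  (3,4) → (φ(3),φ(4)) = (2,10) ∈ E(G2) ✓
  (3,7) → (φ(3),φ(7)) = (2,7) ∈ E(G2) ✓
  (3,8) → (φ(3),φ(8)) = (0,2) ∈ E(G2) ✓
  (4,5) → (φ(4),φ(5)) = (6,10) ∈ E(G2) ✓
  (4,6) → (φ(4),φ(6)) = (5,10) ∈ E(G2) ✓
  (4,9) → (φ(4),φ(9)) = (3,10) ∈ E(G2) ✓
  (5,7) → (φ(5),φ(7)) = (6,7) ∈ E(G2) ✓
  (6,7) → (φ(6),φ(7)) = (5,7) ∈ E(G2) ✓
  (6,8) → (φ(6),φ(8)) = (0,5) ∈ E(G2) ✓
  (6,9) → (φ(6),φ(9)) = (3,5) ∈ E(G2) ✓
  (7,9) → (φ(7),φ(9)) = (3,7) ∈ E(G2) ✓
  (8,10) → (φ(8),φ(10)) = (0,1) ∈ E(G2) ✓
  (9,10) → (φ(9),φ(10)) = (1,3) ∈ E(G2) ✓
All 21 edges of G1 map to edges of G2, and |E(G1)| = |E(G2)| = 21, so φ is a bijection on edges as well as vertices. Hence G1 ≅ G2.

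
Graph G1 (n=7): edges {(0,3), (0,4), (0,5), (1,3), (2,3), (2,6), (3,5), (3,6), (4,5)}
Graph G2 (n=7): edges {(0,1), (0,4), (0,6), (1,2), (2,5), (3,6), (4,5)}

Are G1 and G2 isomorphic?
No, not isomorphic

The graphs are NOT isomorphic.

Counting triangles (3-cliques): G1 has 3, G2 has 0.
Triangle count is an isomorphism invariant, so differing triangle counts rule out isomorphism.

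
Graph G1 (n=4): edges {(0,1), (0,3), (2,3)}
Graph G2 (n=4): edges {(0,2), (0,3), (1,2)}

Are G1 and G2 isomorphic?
Yes, isomorphic

The graphs are isomorphic.
One valid mapping φ: V(G1) → V(G2): 0→0, 1→3, 2→1, 3→2

Verify φ preserves adjacency — for each edge of G1, its image is an edge of G2:
  (0,1) → (φ(0),φ(1)) = (0,3) ∈ E(G2) ✓
  (0,3) → (φ(0),φ(3)) = (0,2) ∈ E(G2) ✓
  (2,3) → (φ(2),φ(3)) = (1,2) ∈ E(G2) ✓
All 3 edges of G1 map to edges of G2, and |E(G1)| = |E(G2)| = 3, so φ is a bijection on edges as well as vertices. Hence G1 ≅ G2.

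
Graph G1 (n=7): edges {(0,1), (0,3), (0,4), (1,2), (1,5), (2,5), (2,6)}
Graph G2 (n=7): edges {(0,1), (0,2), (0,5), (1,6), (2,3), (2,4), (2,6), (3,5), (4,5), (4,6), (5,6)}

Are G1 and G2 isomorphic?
No, not isomorphic

The graphs are NOT isomorphic.

Counting triangles (3-cliques): G1 has 1, G2 has 2.
Triangle count is an isomorphism invariant, so differing triangle counts rule out isomorphism.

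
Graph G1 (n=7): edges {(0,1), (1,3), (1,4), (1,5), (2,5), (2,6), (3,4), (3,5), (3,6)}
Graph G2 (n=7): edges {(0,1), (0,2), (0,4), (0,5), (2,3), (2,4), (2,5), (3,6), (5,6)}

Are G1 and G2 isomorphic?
Yes, isomorphic

The graphs are isomorphic.
One valid mapping φ: V(G1) → V(G2): 0→1, 1→0, 2→6, 3→2, 4→4, 5→5, 6→3

Verify φ preserves adjacency — for each edge of G1, its image is an edge of G2:
  (0,1) → (φ(0),φ(1)) = (0,1) ∈ E(G2) ✓
  (1,3) → (φ(1),φ(3)) = (0,2) ∈ E(G2) ✓
  (1,4) → (φ(1),φ(4)) = (0,4) ∈ E(G2) ✓
  (1,5) → (φ(1),φ(5)) = (0,5) ∈ E(G2) ✓
  (2,5) → (φ(2),φ(5)) = (5,6) ∈ E(G2) ✓
  (2,6) → (φ(2),φ(6)) = (3,6) ∈ E(G2) ✓
  (3,4) → (φ(3),φ(4)) = (2,4) ∈ E(G2) ✓
  (3,5) → (φ(3),φ(5)) = (2,5) ∈ E(G2) ✓
  (3,6) → (φ(3),φ(6)) = (2,3) ∈ E(G2) ✓
All 9 edges of G1 map to edges of G2, and |E(G1)| = |E(G2)| = 9, so φ is a bijection on edges as well as vertices. Hence G1 ≅ G2.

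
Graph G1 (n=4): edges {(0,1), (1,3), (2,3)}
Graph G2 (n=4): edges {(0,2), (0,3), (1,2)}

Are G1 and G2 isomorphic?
Yes, isomorphic

The graphs are isomorphic.
One valid mapping φ: V(G1) → V(G2): 0→1, 1→2, 2→3, 3→0

Verify φ preserves adjacency — for each edge of G1, its image is an edge of G2:
  (0,1) → (φ(0),φ(1)) = (1,2) ∈ E(G2) ✓
  (1,3) → (φ(1),φ(3)) = (0,2) ∈ E(G2) ✓
  (2,3) → (φ(2),φ(3)) = (0,3) ∈ E(G2) ✓
All 3 edges of G1 map to edges of G2, and |E(G1)| = |E(G2)| = 3, so φ is a bijection on edges as well as vertices. Hence G1 ≅ G2.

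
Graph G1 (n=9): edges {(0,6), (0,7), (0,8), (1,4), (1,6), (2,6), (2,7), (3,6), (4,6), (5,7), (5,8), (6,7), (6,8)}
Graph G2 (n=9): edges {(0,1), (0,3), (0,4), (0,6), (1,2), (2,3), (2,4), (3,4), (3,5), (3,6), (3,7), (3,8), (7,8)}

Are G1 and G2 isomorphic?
Yes, isomorphic

The graphs are isomorphic.
One valid mapping φ: V(G1) → V(G2): 0→4, 1→8, 2→6, 3→5, 4→7, 5→1, 6→3, 7→0, 8→2

Verify φ preserves adjacency — for each edge of G1, its image is an edge of G2:
  (0,6) → (φ(0),φ(6)) = (3,4) ∈ E(G2) ✓
  (0,7) → (φ(0),φ(7)) = (0,4) ∈ E(G2) ✓
  (0,8) → (φ(0),φ(8)) = (2,4) ∈ E(G2) ✓
  (1,4) → (φ(1),φ(4)) = (7,8) ∈ E(G2) ✓
  (1,6) → (φ(1),φ(6)) = (3,8) ∈ E(G2) ✓
  (2,6) → (φ(2),φ(6)) = (3,6) ∈ E(G2) ✓
  (2,7) → (φ(2),φ(7)) = (0,6) ∈ E(G2) ✓
  (3,6) → (φ(3),φ(6)) = (3,5) ∈ E(G2) ✓
  (4,6) → (φ(4),φ(6)) = (3,7) ∈ E(G2) ✓
  (5,7) → (φ(5),φ(7)) = (0,1) ∈ E(G2) ✓
  (5,8) → (φ(5),φ(8)) = (1,2) ∈ E(G2) ✓
  (6,7) → (φ(6),φ(7)) = (0,3) ∈ E(G2) ✓
  (6,8) → (φ(6),φ(8)) = (2,3) ∈ E(G2) ✓
All 13 edges of G1 map to edges of G2, and |E(G1)| = |E(G2)| = 13, so φ is a bijection on edges as well as vertices. Hence G1 ≅ G2.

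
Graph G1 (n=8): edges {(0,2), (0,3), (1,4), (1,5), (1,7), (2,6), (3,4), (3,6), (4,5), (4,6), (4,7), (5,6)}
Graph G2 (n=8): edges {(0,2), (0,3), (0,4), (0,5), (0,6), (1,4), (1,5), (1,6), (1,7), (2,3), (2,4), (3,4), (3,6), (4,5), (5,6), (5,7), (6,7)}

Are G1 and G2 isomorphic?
No, not isomorphic

The graphs are NOT isomorphic.

Counting triangles (3-cliques): G1 has 4, G2 has 12.
Triangle count is an isomorphism invariant, so differing triangle counts rule out isomorphism.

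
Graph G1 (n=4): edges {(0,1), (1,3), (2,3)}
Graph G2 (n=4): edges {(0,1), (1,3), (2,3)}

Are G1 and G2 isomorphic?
Yes, isomorphic

The graphs are isomorphic.
One valid mapping φ: V(G1) → V(G2): 0→2, 1→3, 2→0, 3→1

Verify φ preserves adjacency — for each edge of G1, its image is an edge of G2:
  (0,1) → (φ(0),φ(1)) = (2,3) ∈ E(G2) ✓
  (1,3) → (φ(1),φ(3)) = (1,3) ∈ E(G2) ✓
  (2,3) → (φ(2),φ(3)) = (0,1) ∈ E(G2) ✓
All 3 edges of G1 map to edges of G2, and |E(G1)| = |E(G2)| = 3, so φ is a bijection on edges as well as vertices. Hence G1 ≅ G2.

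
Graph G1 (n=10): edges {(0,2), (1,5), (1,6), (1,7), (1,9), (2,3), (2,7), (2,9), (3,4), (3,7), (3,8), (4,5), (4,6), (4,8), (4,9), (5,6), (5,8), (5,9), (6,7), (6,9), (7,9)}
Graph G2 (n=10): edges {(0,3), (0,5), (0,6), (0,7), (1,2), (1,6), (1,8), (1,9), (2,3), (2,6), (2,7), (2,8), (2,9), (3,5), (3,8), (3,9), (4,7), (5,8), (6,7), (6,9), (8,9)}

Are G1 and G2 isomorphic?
Yes, isomorphic

The graphs are isomorphic.
One valid mapping φ: V(G1) → V(G2): 0→4, 1→1, 2→7, 3→0, 4→3, 5→8, 6→9, 7→6, 8→5, 9→2

Verify φ preserves adjacency — for each edge of G1, its image is an edge of G2:
  (0,2) → (φ(0),φ(2)) = (4,7) ∈ E(G2) ✓
  (1,5) → (φ(1),φ(5)) = (1,8) ∈ E(G2) ✓
  (1,6) → (φ(1),φ(6)) = (1,9) ∈ E(G2) ✓
  (1,7) → (φ(1),φ(7)) = (1,6) ∈ E(G2) ✓
  (1,9) → (φ(1),φ(9)) = (1,2) ∈ E(G2) ✓
  (2,3) → (φ(2),φ(3)) = (0,7) ∈ E(G2) ✓
  (2,7) → (φ(2),φ(7)) = (6,7) ∈ E(G2) ✓
  (2,9) → (φ(2),φ(9)) = (2,7) ∈ E(G2) ✓
  (3,4) → (φ(3),φ(4)) = (0,3) ∈ E(G2) ✓
  (3,7) → (φ(3),φ(7)) = (0,6) ∈ E(G2) ✓
  (3,8) → (φ(3),φ(8)) = (0,5) ∈ E(G2) ✓
  (4,5) → (φ(4),φ(5)) = (3,8) ∈ E(G2) ✓
  (4,6) → (φ(4),φ(6)) = (3,9) ∈ E(G2) ✓
  (4,8) → (φ(4),φ(8)) = (3,5) ∈ E(G2) ✓
  (4,9) → (φ(4),φ(9)) = (2,3) ∈ E(G2) ✓
  (5,6) → (φ(5),φ(6)) = (8,9) ∈ E(G2) ✓
  (5,8) → (φ(5),φ(8)) = (5,8) ∈ E(G2) ✓
  (5,9) → (φ(5),φ(9)) = (2,8) ∈ E(G2) ✓
  (6,7) → (φ(6),φ(7)) = (6,9) ∈ E(G2) ✓
  (6,9) → (φ(6),φ(9)) = (2,9) ∈ E(G2) ✓
  (7,9) → (φ(7),φ(9)) = (2,6) ∈ E(G2) ✓
All 21 edges of G1 map to edges of G2, and |E(G1)| = |E(G2)| = 21, so φ is a bijection on edges as well as vertices. Hence G1 ≅ G2.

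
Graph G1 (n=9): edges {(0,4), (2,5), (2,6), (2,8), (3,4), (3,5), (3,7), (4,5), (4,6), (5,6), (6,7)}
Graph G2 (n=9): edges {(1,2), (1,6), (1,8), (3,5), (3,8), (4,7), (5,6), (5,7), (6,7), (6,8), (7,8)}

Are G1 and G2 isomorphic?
Yes, isomorphic

The graphs are isomorphic.
One valid mapping φ: V(G1) → V(G2): 0→4, 1→0, 2→1, 3→5, 4→7, 5→6, 6→8, 7→3, 8→2

Verify φ preserves adjacency — for each edge of G1, its image is an edge of G2:
  (0,4) → (φ(0),φ(4)) = (4,7) ∈ E(G2) ✓
  (2,5) → (φ(2),φ(5)) = (1,6) ∈ E(G2) ✓
  (2,6) → (φ(2),φ(6)) = (1,8) ∈ E(G2) ✓
  (2,8) → (φ(2),φ(8)) = (1,2) ∈ E(G2) ✓
  (3,4) → (φ(3),φ(4)) = (5,7) ∈ E(G2) ✓
  (3,5) → (φ(3),φ(5)) = (5,6) ∈ E(G2) ✓
  (3,7) → (φ(3),φ(7)) = (3,5) ∈ E(G2) ✓
  (4,5) → (φ(4),φ(5)) = (6,7) ∈ E(G2) ✓
  (4,6) → (φ(4),φ(6)) = (7,8) ∈ E(G2) ✓
  (5,6) → (φ(5),φ(6)) = (6,8) ∈ E(G2) ✓
  (6,7) → (φ(6),φ(7)) = (3,8) ∈ E(G2) ✓
All 11 edges of G1 map to edges of G2, and |E(G1)| = |E(G2)| = 11, so φ is a bijection on edges as well as vertices. Hence G1 ≅ G2.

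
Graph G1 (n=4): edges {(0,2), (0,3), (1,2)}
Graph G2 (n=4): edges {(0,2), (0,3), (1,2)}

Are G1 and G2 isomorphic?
Yes, isomorphic

The graphs are isomorphic.
One valid mapping φ: V(G1) → V(G2): 0→0, 1→1, 2→2, 3→3

Verify φ preserves adjacency — for each edge of G1, its image is an edge of G2:
  (0,2) → (φ(0),φ(2)) = (0,2) ∈ E(G2) ✓
  (0,3) → (φ(0),φ(3)) = (0,3) ∈ E(G2) ✓
  (1,2) → (φ(1),φ(2)) = (1,2) ∈ E(G2) ✓
All 3 edges of G1 map to edges of G2, and |E(G1)| = |E(G2)| = 3, so φ is a bijection on edges as well as vertices. Hence G1 ≅ G2.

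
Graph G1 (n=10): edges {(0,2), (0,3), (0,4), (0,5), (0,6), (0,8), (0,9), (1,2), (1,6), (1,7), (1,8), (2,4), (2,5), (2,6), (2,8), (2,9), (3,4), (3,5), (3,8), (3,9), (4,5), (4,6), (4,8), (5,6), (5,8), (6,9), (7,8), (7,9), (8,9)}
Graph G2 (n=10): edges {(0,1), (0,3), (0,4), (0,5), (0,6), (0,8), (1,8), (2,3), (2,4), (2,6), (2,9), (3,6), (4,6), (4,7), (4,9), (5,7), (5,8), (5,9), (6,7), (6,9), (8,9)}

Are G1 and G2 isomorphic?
No, not isomorphic

The graphs are NOT isomorphic.

Degrees in G1: deg(0)=7, deg(1)=4, deg(2)=7, deg(3)=5, deg(4)=6, deg(5)=6, deg(6)=6, deg(7)=3, deg(8)=8, deg(9)=6.
Sorted degree sequence of G1: [8, 7, 7, 6, 6, 6, 6, 5, 4, 3].
Degrees in G2: deg(0)=6, deg(1)=2, deg(2)=4, deg(3)=3, deg(4)=5, deg(5)=4, deg(6)=6, deg(7)=3, deg(8)=4, deg(9)=5.
Sorted degree sequence of G2: [6, 6, 5, 5, 4, 4, 4, 3, 3, 2].
The (sorted) degree sequence is an isomorphism invariant, so since G1 and G2 have different degree sequences they cannot be isomorphic.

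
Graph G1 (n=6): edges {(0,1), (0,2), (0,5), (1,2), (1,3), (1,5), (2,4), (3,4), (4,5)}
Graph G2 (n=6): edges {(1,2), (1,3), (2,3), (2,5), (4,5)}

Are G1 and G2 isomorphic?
No, not isomorphic

The graphs are NOT isomorphic.

Connected components of G1: 1 component(s) with vertex sets [[0, 1, 2, 3, 4, 5]], sizes [6].
Connected components of G2: 2 component(s) with vertex sets [[0], [1, 2, 3, 4, 5]], sizes [1, 5].
The number of connected components (and the multiset of component sizes) is an isomorphism invariant — an isomorphism maps each component of G1 bijectively onto a component of G2. Since G1 has 1 component(s) and G2 has 2, they cannot be isomorphic.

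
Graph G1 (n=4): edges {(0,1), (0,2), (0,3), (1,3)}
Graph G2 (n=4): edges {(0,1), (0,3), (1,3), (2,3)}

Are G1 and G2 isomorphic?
Yes, isomorphic

The graphs are isomorphic.
One valid mapping φ: V(G1) → V(G2): 0→3, 1→0, 2→2, 3→1

Verify φ preserves adjacency — for each edge of G1, its image is an edge of G2:
  (0,1) → (φ(0),φ(1)) = (0,3) ∈ E(G2) ✓
  (0,2) → (φ(0),φ(2)) = (2,3) ∈ E(G2) ✓
  (0,3) → (φ(0),φ(3)) = (1,3) ∈ E(G2) ✓
  (1,3) → (φ(1),φ(3)) = (0,1) ∈ E(G2) ✓
All 4 edges of G1 map to edges of G2, and |E(G1)| = |E(G2)| = 4, so φ is a bijection on edges as well as vertices. Hence G1 ≅ G2.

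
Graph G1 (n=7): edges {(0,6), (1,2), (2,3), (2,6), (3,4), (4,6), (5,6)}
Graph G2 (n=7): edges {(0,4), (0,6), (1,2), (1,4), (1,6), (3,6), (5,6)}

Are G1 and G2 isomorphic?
Yes, isomorphic

The graphs are isomorphic.
One valid mapping φ: V(G1) → V(G2): 0→5, 1→2, 2→1, 3→4, 4→0, 5→3, 6→6

Verify φ preserves adjacency — for each edge of G1, its image is an edge of G2:
  (0,6) → (φ(0),φ(6)) = (5,6) ∈ E(G2) ✓
  (1,2) → (φ(1),φ(2)) = (1,2) ∈ E(G2) ✓
  (2,3) → (φ(2),φ(3)) = (1,4) ∈ E(G2) ✓
  (2,6) → (φ(2),φ(6)) = (1,6) ∈ E(G2) ✓
  (3,4) → (φ(3),φ(4)) = (0,4) ∈ E(G2) ✓
  (4,6) → (φ(4),φ(6)) = (0,6) ∈ E(G2) ✓
  (5,6) → (φ(5),φ(6)) = (3,6) ∈ E(G2) ✓
All 7 edges of G1 map to edges of G2, and |E(G1)| = |E(G2)| = 7, so φ is a bijection on edges as well as vertices. Hence G1 ≅ G2.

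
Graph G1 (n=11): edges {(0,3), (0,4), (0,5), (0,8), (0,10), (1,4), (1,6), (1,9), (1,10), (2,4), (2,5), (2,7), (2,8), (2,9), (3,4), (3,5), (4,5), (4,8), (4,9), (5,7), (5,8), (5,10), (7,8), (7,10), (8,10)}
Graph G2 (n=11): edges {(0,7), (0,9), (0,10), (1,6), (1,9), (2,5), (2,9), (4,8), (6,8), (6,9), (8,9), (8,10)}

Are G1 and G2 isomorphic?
No, not isomorphic

The graphs are NOT isomorphic.

Connected components of G1: 1 component(s) with vertex sets [[0, 1, 2, 3, 4, 5, 6, 7, 8, 9, 10]], sizes [11].
Connected components of G2: 2 component(s) with vertex sets [[3], [0, 1, 2, 4, 5, 6, 7, 8, 9, 10]], sizes [1, 10].
The number of connected components (and the multiset of component sizes) is an isomorphism invariant — an isomorphism maps each component of G1 bijectively onto a component of G2. Since G1 has 1 component(s) and G2 has 2, they cannot be isomorphic.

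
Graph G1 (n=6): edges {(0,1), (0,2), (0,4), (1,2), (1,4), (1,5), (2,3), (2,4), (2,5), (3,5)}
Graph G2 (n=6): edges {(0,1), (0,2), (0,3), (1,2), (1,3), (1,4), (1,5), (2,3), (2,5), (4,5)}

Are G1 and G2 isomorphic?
Yes, isomorphic

The graphs are isomorphic.
One valid mapping φ: V(G1) → V(G2): 0→0, 1→2, 2→1, 3→4, 4→3, 5→5

Verify φ preserves adjacency — for each edge of G1, its image is an edge of G2:
  (0,1) → (φ(0),φ(1)) = (0,2) ∈ E(G2) ✓
  (0,2) → (φ(0),φ(2)) = (0,1) ∈ E(G2) ✓
  (0,4) → (φ(0),φ(4)) = (0,3) ∈ E(G2) ✓
  (1,2) → (φ(1),φ(2)) = (1,2) ∈ E(G2) ✓
  (1,4) → (φ(1),φ(4)) = (2,3) ∈ E(G2) ✓
  (1,5) → (φ(1),φ(5)) = (2,5) ∈ E(G2) ✓
  (2,3) → (φ(2),φ(3)) = (1,4) ∈ E(G2) ✓
  (2,4) → (φ(2),φ(4)) = (1,3) ∈ E(G2) ✓
  (2,5) → (φ(2),φ(5)) = (1,5) ∈ E(G2) ✓
  (3,5) → (φ(3),φ(5)) = (4,5) ∈ E(G2) ✓
All 10 edges of G1 map to edges of G2, and |E(G1)| = |E(G2)| = 10, so φ is a bijection on edges as well as vertices. Hence G1 ≅ G2.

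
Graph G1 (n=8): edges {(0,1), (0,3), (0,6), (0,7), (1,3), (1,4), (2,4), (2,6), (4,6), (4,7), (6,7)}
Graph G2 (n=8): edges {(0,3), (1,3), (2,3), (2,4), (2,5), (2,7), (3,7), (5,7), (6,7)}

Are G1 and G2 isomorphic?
No, not isomorphic

The graphs are NOT isomorphic.

Counting triangles (3-cliques): G1 has 4, G2 has 2.
Triangle count is an isomorphism invariant, so differing triangle counts rule out isomorphism.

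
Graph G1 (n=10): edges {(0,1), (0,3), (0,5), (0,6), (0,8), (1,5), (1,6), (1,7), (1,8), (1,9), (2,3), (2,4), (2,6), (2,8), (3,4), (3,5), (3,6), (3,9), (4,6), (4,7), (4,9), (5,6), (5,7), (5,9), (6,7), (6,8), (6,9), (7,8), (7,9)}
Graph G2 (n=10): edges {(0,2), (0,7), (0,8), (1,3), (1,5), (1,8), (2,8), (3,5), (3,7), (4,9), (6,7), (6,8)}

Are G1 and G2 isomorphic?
No, not isomorphic

The graphs are NOT isomorphic.

Degrees in G1: deg(0)=5, deg(1)=6, deg(2)=4, deg(3)=6, deg(4)=5, deg(5)=6, deg(6)=9, deg(7)=6, deg(8)=5, deg(9)=6.
Sorted degree sequence of G1: [9, 6, 6, 6, 6, 6, 5, 5, 5, 4].
Degrees in G2: deg(0)=3, deg(1)=3, deg(2)=2, deg(3)=3, deg(4)=1, deg(5)=2, deg(6)=2, deg(7)=3, deg(8)=4, deg(9)=1.
Sorted degree sequence of G2: [4, 3, 3, 3, 3, 2, 2, 2, 1, 1].
The (sorted) degree sequence is an isomorphism invariant, so since G1 and G2 have different degree sequences they cannot be isomorphic.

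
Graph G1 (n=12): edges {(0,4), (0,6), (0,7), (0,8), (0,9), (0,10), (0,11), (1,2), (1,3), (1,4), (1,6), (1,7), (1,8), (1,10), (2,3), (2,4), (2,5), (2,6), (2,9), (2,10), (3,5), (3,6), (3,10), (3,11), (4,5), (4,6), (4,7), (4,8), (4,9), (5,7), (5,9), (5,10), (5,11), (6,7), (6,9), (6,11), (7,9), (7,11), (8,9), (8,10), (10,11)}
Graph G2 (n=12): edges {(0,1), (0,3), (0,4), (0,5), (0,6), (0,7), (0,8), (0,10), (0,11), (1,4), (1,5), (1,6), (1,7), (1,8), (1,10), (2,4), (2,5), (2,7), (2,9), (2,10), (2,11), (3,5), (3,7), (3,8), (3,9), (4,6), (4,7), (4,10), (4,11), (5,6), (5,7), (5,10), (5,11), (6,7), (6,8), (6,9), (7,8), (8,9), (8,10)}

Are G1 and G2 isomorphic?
No, not isomorphic

The graphs are NOT isomorphic.

Counting triangles (3-cliques): G1 has 47, G2 has 44.
Triangle count is an isomorphism invariant, so differing triangle counts rule out isomorphism.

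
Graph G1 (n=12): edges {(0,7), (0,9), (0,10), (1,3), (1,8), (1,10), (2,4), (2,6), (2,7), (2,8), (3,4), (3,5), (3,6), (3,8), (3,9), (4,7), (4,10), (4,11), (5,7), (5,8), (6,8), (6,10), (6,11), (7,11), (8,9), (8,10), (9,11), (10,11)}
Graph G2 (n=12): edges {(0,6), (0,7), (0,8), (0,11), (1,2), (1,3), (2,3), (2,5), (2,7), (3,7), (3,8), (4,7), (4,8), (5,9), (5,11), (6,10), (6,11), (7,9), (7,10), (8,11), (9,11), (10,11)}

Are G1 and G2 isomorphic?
No, not isomorphic

The graphs are NOT isomorphic.

Degrees in G1: deg(0)=3, deg(1)=3, deg(2)=4, deg(3)=6, deg(4)=5, deg(5)=3, deg(6)=5, deg(7)=5, deg(8)=7, deg(9)=4, deg(10)=6, deg(11)=5.
Sorted degree sequence of G1: [7, 6, 6, 5, 5, 5, 5, 4, 4, 3, 3, 3].
Degrees in G2: deg(0)=4, deg(1)=2, deg(2)=4, deg(3)=4, deg(4)=2, deg(5)=3, deg(6)=3, deg(7)=6, deg(8)=4, deg(9)=3, deg(10)=3, deg(11)=6.
Sorted degree sequence of G2: [6, 6, 4, 4, 4, 4, 3, 3, 3, 3, 2, 2].
The (sorted) degree sequence is an isomorphism invariant, so since G1 and G2 have different degree sequences they cannot be isomorphic.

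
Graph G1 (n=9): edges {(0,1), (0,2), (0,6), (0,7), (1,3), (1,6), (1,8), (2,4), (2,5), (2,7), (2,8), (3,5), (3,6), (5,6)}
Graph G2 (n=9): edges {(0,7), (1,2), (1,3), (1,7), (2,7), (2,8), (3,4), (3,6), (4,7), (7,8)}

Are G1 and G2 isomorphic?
No, not isomorphic

The graphs are NOT isomorphic.

Connected components of G1: 1 component(s) with vertex sets [[0, 1, 2, 3, 4, 5, 6, 7, 8]], sizes [9].
Connected components of G2: 2 component(s) with vertex sets [[5], [0, 1, 2, 3, 4, 6, 7, 8]], sizes [1, 8].
The number of connected components (and the multiset of component sizes) is an isomorphism invariant — an isomorphism maps each component of G1 bijectively onto a component of G2. Since G1 has 1 component(s) and G2 has 2, they cannot be isomorphic.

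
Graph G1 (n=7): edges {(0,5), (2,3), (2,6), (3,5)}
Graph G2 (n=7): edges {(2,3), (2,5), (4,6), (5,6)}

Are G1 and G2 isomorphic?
Yes, isomorphic

The graphs are isomorphic.
One valid mapping φ: V(G1) → V(G2): 0→3, 1→1, 2→6, 3→5, 4→0, 5→2, 6→4

Verify φ preserves adjacency — for each edge of G1, its image is an edge of G2:
  (0,5) → (φ(0),φ(5)) = (2,3) ∈ E(G2) ✓
  (2,3) → (φ(2),φ(3)) = (5,6) ∈ E(G2) ✓
  (2,6) → (φ(2),φ(6)) = (4,6) ∈ E(G2) ✓
  (3,5) → (φ(3),φ(5)) = (2,5) ∈ E(G2) ✓
All 4 edges of G1 map to edges of G2, and |E(G1)| = |E(G2)| = 4, so φ is a bijection on edges as well as vertices. Hence G1 ≅ G2.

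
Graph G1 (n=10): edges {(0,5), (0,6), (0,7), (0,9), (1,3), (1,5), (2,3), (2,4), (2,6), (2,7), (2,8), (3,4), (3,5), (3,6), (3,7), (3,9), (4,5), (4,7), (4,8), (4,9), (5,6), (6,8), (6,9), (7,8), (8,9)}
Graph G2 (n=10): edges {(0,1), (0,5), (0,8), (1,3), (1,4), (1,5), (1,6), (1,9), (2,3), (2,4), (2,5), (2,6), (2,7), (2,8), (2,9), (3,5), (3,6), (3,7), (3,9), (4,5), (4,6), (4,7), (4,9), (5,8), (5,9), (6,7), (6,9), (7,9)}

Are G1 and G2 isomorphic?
No, not isomorphic

The graphs are NOT isomorphic.

Counting triangles (3-cliques): G1 has 18, G2 has 32.
Triangle count is an isomorphism invariant, so differing triangle counts rule out isomorphism.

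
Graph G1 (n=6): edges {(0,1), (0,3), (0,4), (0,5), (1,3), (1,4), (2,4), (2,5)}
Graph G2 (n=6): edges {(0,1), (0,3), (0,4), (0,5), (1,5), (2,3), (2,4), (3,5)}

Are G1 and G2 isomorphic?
Yes, isomorphic

The graphs are isomorphic.
One valid mapping φ: V(G1) → V(G2): 0→0, 1→5, 2→2, 3→1, 4→3, 5→4

Verify φ preserves adjacency — for each edge of G1, its image is an edge of G2:
  (0,1) → (φ(0),φ(1)) = (0,5) ∈ E(G2) ✓
  (0,3) → (φ(0),φ(3)) = (0,1) ∈ E(G2) ✓
  (0,4) → (φ(0),φ(4)) = (0,3) ∈ E(G2) ✓
  (0,5) → (φ(0),φ(5)) = (0,4) ∈ E(G2) ✓
  (1,3) → (φ(1),φ(3)) = (1,5) ∈ E(G2) ✓
  (1,4) → (φ(1),φ(4)) = (3,5) ∈ E(G2) ✓
  (2,4) → (φ(2),φ(4)) = (2,3) ∈ E(G2) ✓
  (2,5) → (φ(2),φ(5)) = (2,4) ∈ E(G2) ✓
All 8 edges of G1 map to edges of G2, and |E(G1)| = |E(G2)| = 8, so φ is a bijection on edges as well as vertices. Hence G1 ≅ G2.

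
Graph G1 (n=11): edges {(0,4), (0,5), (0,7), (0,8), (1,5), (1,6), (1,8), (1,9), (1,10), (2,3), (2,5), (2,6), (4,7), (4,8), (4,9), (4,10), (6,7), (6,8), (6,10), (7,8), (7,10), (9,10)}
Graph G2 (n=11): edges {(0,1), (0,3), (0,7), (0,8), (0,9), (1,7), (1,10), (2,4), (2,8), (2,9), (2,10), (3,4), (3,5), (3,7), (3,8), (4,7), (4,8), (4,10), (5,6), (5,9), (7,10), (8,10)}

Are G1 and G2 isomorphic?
Yes, isomorphic

The graphs are isomorphic.
One valid mapping φ: V(G1) → V(G2): 0→2, 1→0, 2→5, 3→6, 4→10, 5→9, 6→3, 7→4, 8→8, 9→1, 10→7

Verify φ preserves adjacency — for each edge of G1, its image is an edge of G2:
  (0,4) → (φ(0),φ(4)) = (2,10) ∈ E(G2) ✓
  (0,5) → (φ(0),φ(5)) = (2,9) ∈ E(G2) ✓
  (0,7) → (φ(0),φ(7)) = (2,4) ∈ E(G2) ✓
  (0,8) → (φ(0),φ(8)) = (2,8) ∈ E(G2) ✓
  (1,5) → (φ(1),φ(5)) = (0,9) ∈ E(G2) ✓
  (1,6) → (φ(1),φ(6)) = (0,3) ∈ E(G2) ✓
  (1,8) → (φ(1),φ(8)) = (0,8) ∈ E(G2) ✓
  (1,9) → (φ(1),φ(9)) = (0,1) ∈ E(G2) ✓
  (1,10) → (φ(1),φ(10)) = (0,7) ∈ E(G2) ✓
  (2,3) → (φ(2),φ(3)) = (5,6) ∈ E(G2) ✓
  (2,5) → (φ(2),φ(5)) = (5,9) ∈ E(G2) ✓
  (2,6) → (φ(2),φ(6)) = (3,5) ∈ E(G2) ✓
  (4,7) → (φ(4),φ(7)) = (4,10) ∈ E(G2) ✓
  (4,8) → (φ(4),φ(8)) = (8,10) ∈ E(G2) ✓
  (4,9) → (φ(4),φ(9)) = (1,10) ∈ E(G2) ✓
  (4,10) → (φ(4),φ(10)) = (7,10) ∈ E(G2) ✓
  (6,7) → (φ(6),φ(7)) = (3,4) ∈ E(G2) ✓
  (6,8) → (φ(6),φ(8)) = (3,8) ∈ E(G2) ✓
  (6,10) → (φ(6),φ(10)) = (3,7) ∈ E(G2) ✓
  (7,8) → (φ(7),φ(8)) = (4,8) ∈ E(G2) ✓
  (7,10) → (φ(7),φ(10)) = (4,7) ∈ E(G2) ✓
  (9,10) → (φ(9),φ(10)) = (1,7) ∈ E(G2) ✓
All 22 edges of G1 map to edges of G2, and |E(G1)| = |E(G2)| = 22, so φ is a bijection on edges as well as vertices. Hence G1 ≅ G2.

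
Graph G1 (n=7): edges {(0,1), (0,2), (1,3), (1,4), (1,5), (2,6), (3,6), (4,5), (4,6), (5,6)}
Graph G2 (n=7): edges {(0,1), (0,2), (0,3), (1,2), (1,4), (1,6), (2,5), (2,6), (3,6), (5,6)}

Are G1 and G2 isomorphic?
No, not isomorphic

The graphs are NOT isomorphic.

Degrees in G1: deg(0)=2, deg(1)=4, deg(2)=2, deg(3)=2, deg(4)=3, deg(5)=3, deg(6)=4.
Sorted degree sequence of G1: [4, 4, 3, 3, 2, 2, 2].
Degrees in G2: deg(0)=3, deg(1)=4, deg(2)=4, deg(3)=2, deg(4)=1, deg(5)=2, deg(6)=4.
Sorted degree sequence of G2: [4, 4, 4, 3, 2, 2, 1].
The (sorted) degree sequence is an isomorphism invariant, so since G1 and G2 have different degree sequences they cannot be isomorphic.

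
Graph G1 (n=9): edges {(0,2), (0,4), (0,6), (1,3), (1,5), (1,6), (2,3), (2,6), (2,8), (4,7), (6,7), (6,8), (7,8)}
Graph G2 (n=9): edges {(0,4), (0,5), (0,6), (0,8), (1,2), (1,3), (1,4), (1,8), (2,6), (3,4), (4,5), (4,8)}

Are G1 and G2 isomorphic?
No, not isomorphic

The graphs are NOT isomorphic.

Counting triangles (3-cliques): G1 has 3, G2 has 4.
Triangle count is an isomorphism invariant, so differing triangle counts rule out isomorphism.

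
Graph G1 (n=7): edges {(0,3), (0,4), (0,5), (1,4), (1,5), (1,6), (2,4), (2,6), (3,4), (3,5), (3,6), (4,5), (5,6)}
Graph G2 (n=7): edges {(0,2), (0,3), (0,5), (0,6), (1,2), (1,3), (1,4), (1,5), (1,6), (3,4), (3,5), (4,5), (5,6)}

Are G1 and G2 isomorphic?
Yes, isomorphic

The graphs are isomorphic.
One valid mapping φ: V(G1) → V(G2): 0→4, 1→6, 2→2, 3→3, 4→1, 5→5, 6→0

Verify φ preserves adjacency — for each edge of G1, its image is an edge of G2:
  (0,3) → (φ(0),φ(3)) = (3,4) ∈ E(G2) ✓
  (0,4) → (φ(0),φ(4)) = (1,4) ∈ E(G2) ✓
  (0,5) → (φ(0),φ(5)) = (4,5) ∈ E(G2) ✓
  (1,4) → (φ(1),φ(4)) = (1,6) ∈ E(G2) ✓
  (1,5) → (φ(1),φ(5)) = (5,6) ∈ E(G2) ✓
  (1,6) → (φ(1),φ(6)) = (0,6) ∈ E(G2) ✓
  (2,4) → (φ(2),φ(4)) = (1,2) ∈ E(G2) ✓
  (2,6) → (φ(2),φ(6)) = (0,2) ∈ E(G2) ✓
  (3,4) → (φ(3),φ(4)) = (1,3) ∈ E(G2) ✓
  (3,5) → (φ(3),φ(5)) = (3,5) ∈ E(G2) ✓
  (3,6) → (φ(3),φ(6)) = (0,3) ∈ E(G2) ✓
  (4,5) → (φ(4),φ(5)) = (1,5) ∈ E(G2) ✓
  (5,6) → (φ(5),φ(6)) = (0,5) ∈ E(G2) ✓
All 13 edges of G1 map to edges of G2, and |E(G1)| = |E(G2)| = 13, so φ is a bijection on edges as well as vertices. Hence G1 ≅ G2.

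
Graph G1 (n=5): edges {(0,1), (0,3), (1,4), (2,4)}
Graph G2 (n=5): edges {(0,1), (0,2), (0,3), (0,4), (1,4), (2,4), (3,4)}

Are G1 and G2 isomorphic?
No, not isomorphic

The graphs are NOT isomorphic.

Counting triangles (3-cliques): G1 has 0, G2 has 3.
Triangle count is an isomorphism invariant, so differing triangle counts rule out isomorphism.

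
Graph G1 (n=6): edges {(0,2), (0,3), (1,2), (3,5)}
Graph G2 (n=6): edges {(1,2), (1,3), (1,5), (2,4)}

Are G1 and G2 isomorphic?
No, not isomorphic

The graphs are NOT isomorphic.

Degrees in G1: deg(0)=2, deg(1)=1, deg(2)=2, deg(3)=2, deg(4)=0, deg(5)=1.
Sorted degree sequence of G1: [2, 2, 2, 1, 1, 0].
Degrees in G2: deg(0)=0, deg(1)=3, deg(2)=2, deg(3)=1, deg(4)=1, deg(5)=1.
Sorted degree sequence of G2: [3, 2, 1, 1, 1, 0].
The (sorted) degree sequence is an isomorphism invariant, so since G1 and G2 have different degree sequences they cannot be isomorphic.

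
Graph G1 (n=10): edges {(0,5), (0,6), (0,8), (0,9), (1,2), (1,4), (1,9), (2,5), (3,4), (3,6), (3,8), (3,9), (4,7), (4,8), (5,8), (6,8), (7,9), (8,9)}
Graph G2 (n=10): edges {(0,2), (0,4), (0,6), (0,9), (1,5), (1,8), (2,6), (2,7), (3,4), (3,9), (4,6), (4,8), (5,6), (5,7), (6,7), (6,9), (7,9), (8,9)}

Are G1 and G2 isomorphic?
Yes, isomorphic

The graphs are isomorphic.
One valid mapping φ: V(G1) → V(G2): 0→7, 1→8, 2→1, 3→0, 4→4, 5→5, 6→2, 7→3, 8→6, 9→9

Verify φ preserves adjacency — for each edge of G1, its image is an edge of G2:
  (0,5) → (φ(0),φ(5)) = (5,7) ∈ E(G2) ✓
  (0,6) → (φ(0),φ(6)) = (2,7) ∈ E(G2) ✓
  (0,8) → (φ(0),φ(8)) = (6,7) ∈ E(G2) ✓
  (0,9) → (φ(0),φ(9)) = (7,9) ∈ E(G2) ✓
  (1,2) → (φ(1),φ(2)) = (1,8) ∈ E(G2) ✓
  (1,4) → (φ(1),φ(4)) = (4,8) ∈ E(G2) ✓
  (1,9) → (φ(1),φ(9)) = (8,9) ∈ E(G2) ✓
  (2,5) → (φ(2),φ(5)) = (1,5) ∈ E(G2) ✓
  (3,4) → (φ(3),φ(4)) = (0,4) ∈ E(G2) ✓
  (3,6) → (φ(3),φ(6)) = (0,2) ∈ E(G2) ✓
  (3,8) → (φ(3),φ(8)) = (0,6) ∈ E(G2) ✓
  (3,9) → (φ(3),φ(9)) = (0,9) ∈ E(G2) ✓
  (4,7) → (φ(4),φ(7)) = (3,4) ∈ E(G2) ✓
  (4,8) → (φ(4),φ(8)) = (4,6) ∈ E(G2) ✓
  (5,8) → (φ(5),φ(8)) = (5,6) ∈ E(G2) ✓
  (6,8) → (φ(6),φ(8)) = (2,6) ∈ E(G2) ✓
  (7,9) → (φ(7),φ(9)) = (3,9) ∈ E(G2) ✓
  (8,9) → (φ(8),φ(9)) = (6,9) ∈ E(G2) ✓
All 18 edges of G1 map to edges of G2, and |E(G1)| = |E(G2)| = 18, so φ is a bijection on edges as well as vertices. Hence G1 ≅ G2.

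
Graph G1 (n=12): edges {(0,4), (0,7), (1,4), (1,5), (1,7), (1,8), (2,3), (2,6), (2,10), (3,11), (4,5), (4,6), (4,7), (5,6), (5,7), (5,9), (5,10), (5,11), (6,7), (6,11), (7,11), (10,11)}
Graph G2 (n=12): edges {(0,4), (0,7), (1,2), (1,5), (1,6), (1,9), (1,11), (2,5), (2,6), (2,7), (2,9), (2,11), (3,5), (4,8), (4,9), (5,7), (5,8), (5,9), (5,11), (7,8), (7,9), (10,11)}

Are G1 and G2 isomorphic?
Yes, isomorphic

The graphs are isomorphic.
One valid mapping φ: V(G1) → V(G2): 0→6, 1→11, 2→4, 3→0, 4→1, 5→5, 6→9, 7→2, 8→10, 9→3, 10→8, 11→7

Verify φ preserves adjacency — for each edge of G1, its image is an edge of G2:
  (0,4) → (φ(0),φ(4)) = (1,6) ∈ E(G2) ✓
  (0,7) → (φ(0),φ(7)) = (2,6) ∈ E(G2) ✓
  (1,4) → (φ(1),φ(4)) = (1,11) ∈ E(G2) ✓
  (1,5) → (φ(1),φ(5)) = (5,11) ∈ E(G2) ✓
  (1,7) → (φ(1),φ(7)) = (2,11) ∈ E(G2) ✓
  (1,8) → (φ(1),φ(8)) = (10,11) ∈ E(G2) ✓
  (2,3) → (φ(2),φ(3)) = (0,4) ∈ E(G2) ✓
  (2,6) → (φ(2),φ(6)) = (4,9) ∈ E(G2) ✓
  (2,10) → (φ(2),φ(10)) = (4,8) ∈ E(G2) ✓
  (3,11) → (φ(3),φ(11)) = (0,7) ∈ E(G2) ✓
  (4,5) → (φ(4),φ(5)) = (1,5) ∈ E(G2) ✓
  (4,6) → (φ(4),φ(6)) = (1,9) ∈ E(G2) ✓
  (4,7) → (φ(4),φ(7)) = (1,2) ∈ E(G2) ✓
  (5,6) → (φ(5),φ(6)) = (5,9) ∈ E(G2) ✓
  (5,7) → (φ(5),φ(7)) = (2,5) ∈ E(G2) ✓
  (5,9) → (φ(5),φ(9)) = (3,5) ∈ E(G2) ✓
  (5,10) → (φ(5),φ(10)) = (5,8) ∈ E(G2) ✓
  (5,11) → (φ(5),φ(11)) = (5,7) ∈ E(G2) ✓
  (6,7) → (φ(6),φ(7)) = (2,9) ∈ E(G2) ✓
  (6,11) → (φ(6),φ(11)) = (7,9) ∈ E(G2) ✓
  (7,11) → (φ(7),φ(11)) = (2,7) ∈ E(G2) ✓
  (10,11) → (φ(10),φ(11)) = (7,8) ∈ E(G2) ✓
All 22 edges of G1 map to edges of G2, and |E(G1)| = |E(G2)| = 22, so φ is a bijection on edges as well as vertices. Hence G1 ≅ G2.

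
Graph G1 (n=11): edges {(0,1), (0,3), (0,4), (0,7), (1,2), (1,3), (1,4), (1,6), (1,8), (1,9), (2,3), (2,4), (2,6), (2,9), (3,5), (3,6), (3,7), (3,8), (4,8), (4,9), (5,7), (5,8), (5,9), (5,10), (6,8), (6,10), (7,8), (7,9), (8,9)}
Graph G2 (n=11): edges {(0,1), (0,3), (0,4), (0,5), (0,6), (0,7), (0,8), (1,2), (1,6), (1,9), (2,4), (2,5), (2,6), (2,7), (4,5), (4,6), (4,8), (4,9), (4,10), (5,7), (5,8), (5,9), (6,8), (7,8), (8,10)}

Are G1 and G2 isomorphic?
No, not isomorphic

The graphs are NOT isomorphic.

Degrees in G1: deg(0)=4, deg(1)=7, deg(2)=5, deg(3)=7, deg(4)=5, deg(5)=5, deg(6)=5, deg(7)=5, deg(8)=7, deg(9)=6, deg(10)=2.
Sorted degree sequence of G1: [7, 7, 7, 6, 5, 5, 5, 5, 5, 4, 2].
Degrees in G2: deg(0)=7, deg(1)=4, deg(2)=5, deg(3)=1, deg(4)=7, deg(5)=6, deg(6)=5, deg(7)=4, deg(8)=6, deg(9)=3, deg(10)=2.
Sorted degree sequence of G2: [7, 7, 6, 6, 5, 5, 4, 4, 3, 2, 1].
The (sorted) degree sequence is an isomorphism invariant, so since G1 and G2 have different degree sequences they cannot be isomorphic.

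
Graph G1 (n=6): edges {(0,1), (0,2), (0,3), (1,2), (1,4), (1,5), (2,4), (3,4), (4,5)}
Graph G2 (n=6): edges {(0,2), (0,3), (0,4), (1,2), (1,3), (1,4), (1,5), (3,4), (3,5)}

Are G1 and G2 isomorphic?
Yes, isomorphic

The graphs are isomorphic.
One valid mapping φ: V(G1) → V(G2): 0→0, 1→3, 2→4, 3→2, 4→1, 5→5

Verify φ preserves adjacency — for each edge of G1, its image is an edge of G2:
  (0,1) → (φ(0),φ(1)) = (0,3) ∈ E(G2) ✓
  (0,2) → (φ(0),φ(2)) = (0,4) ∈ E(G2) ✓
  (0,3) → (φ(0),φ(3)) = (0,2) ∈ E(G2) ✓
  (1,2) → (φ(1),φ(2)) = (3,4) ∈ E(G2) ✓
  (1,4) → (φ(1),φ(4)) = (1,3) ∈ E(G2) ✓
  (1,5) → (φ(1),φ(5)) = (3,5) ∈ E(G2) ✓
  (2,4) → (φ(2),φ(4)) = (1,4) ∈ E(G2) ✓
  (3,4) → (φ(3),φ(4)) = (1,2) ∈ E(G2) ✓
  (4,5) → (φ(4),φ(5)) = (1,5) ∈ E(G2) ✓
All 9 edges of G1 map to edges of G2, and |E(G1)| = |E(G2)| = 9, so φ is a bijection on edges as well as vertices. Hence G1 ≅ G2.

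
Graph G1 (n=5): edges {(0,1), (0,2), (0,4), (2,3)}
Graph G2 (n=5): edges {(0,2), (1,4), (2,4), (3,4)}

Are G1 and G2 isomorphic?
Yes, isomorphic

The graphs are isomorphic.
One valid mapping φ: V(G1) → V(G2): 0→4, 1→3, 2→2, 3→0, 4→1

Verify φ preserves adjacency — for each edge of G1, its image is an edge of G2:
  (0,1) → (φ(0),φ(1)) = (3,4) ∈ E(G2) ✓
  (0,2) → (φ(0),φ(2)) = (2,4) ∈ E(G2) ✓
  (0,4) → (φ(0),φ(4)) = (1,4) ∈ E(G2) ✓
  (2,3) → (φ(2),φ(3)) = (0,2) ∈ E(G2) ✓
All 4 edges of G1 map to edges of G2, and |E(G1)| = |E(G2)| = 4, so φ is a bijection on edges as well as vertices. Hence G1 ≅ G2.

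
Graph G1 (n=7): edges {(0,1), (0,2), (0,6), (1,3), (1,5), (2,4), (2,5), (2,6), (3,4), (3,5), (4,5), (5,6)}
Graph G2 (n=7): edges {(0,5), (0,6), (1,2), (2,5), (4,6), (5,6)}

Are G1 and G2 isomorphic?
No, not isomorphic

The graphs are NOT isomorphic.

Counting triangles (3-cliques): G1 has 5, G2 has 1.
Triangle count is an isomorphism invariant, so differing triangle counts rule out isomorphism.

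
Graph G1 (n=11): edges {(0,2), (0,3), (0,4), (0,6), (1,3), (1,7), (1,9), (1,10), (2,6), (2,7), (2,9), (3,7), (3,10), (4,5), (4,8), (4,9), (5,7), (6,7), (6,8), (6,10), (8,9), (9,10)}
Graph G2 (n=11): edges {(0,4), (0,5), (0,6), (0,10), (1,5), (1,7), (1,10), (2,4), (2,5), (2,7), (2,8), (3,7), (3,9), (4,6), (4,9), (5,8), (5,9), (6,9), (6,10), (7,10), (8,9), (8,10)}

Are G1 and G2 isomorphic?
Yes, isomorphic

The graphs are isomorphic.
One valid mapping φ: V(G1) → V(G2): 0→2, 1→6, 2→8, 3→4, 4→7, 5→3, 6→5, 7→9, 8→1, 9→10, 10→0

Verify φ preserves adjacency — for each edge of G1, its image is an edge of G2:
  (0,2) → (φ(0),φ(2)) = (2,8) ∈ E(G2) ✓
  (0,3) → (φ(0),φ(3)) = (2,4) ∈ E(G2) ✓
  (0,4) → (φ(0),φ(4)) = (2,7) ∈ E(G2) ✓
  (0,6) → (φ(0),φ(6)) = (2,5) ∈ E(G2) ✓
  (1,3) → (φ(1),φ(3)) = (4,6) ∈ E(G2) ✓
  (1,7) → (φ(1),φ(7)) = (6,9) ∈ E(G2) ✓
  (1,9) → (φ(1),φ(9)) = (6,10) ∈ E(G2) ✓
  (1,10) → (φ(1),φ(10)) = (0,6) ∈ E(G2) ✓
  (2,6) → (φ(2),φ(6)) = (5,8) ∈ E(G2) ✓
  (2,7) → (φ(2),φ(7)) = (8,9) ∈ E(G2) ✓
  (2,9) → (φ(2),φ(9)) = (8,10) ∈ E(G2) ✓
  (3,7) → (φ(3),φ(7)) = (4,9) ∈ E(G2) ✓
  (3,10) → (φ(3),φ(10)) = (0,4) ∈ E(G2) ✓
  (4,5) → (φ(4),φ(5)) = (3,7) ∈ E(G2) ✓
  (4,8) → (φ(4),φ(8)) = (1,7) ∈ E(G2) ✓
  (4,9) → (φ(4),φ(9)) = (7,10) ∈ E(G2) ✓
  (5,7) → (φ(5),φ(7)) = (3,9) ∈ E(G2) ✓
  (6,7) → (φ(6),φ(7)) = (5,9) ∈ E(G2) ✓
  (6,8) → (φ(6),φ(8)) = (1,5) ∈ E(G2) ✓
  (6,10) → (φ(6),φ(10)) = (0,5) ∈ E(G2) ✓
  (8,9) → (φ(8),φ(9)) = (1,10) ∈ E(G2) ✓
  (9,10) → (φ(9),φ(10)) = (0,10) ∈ E(G2) ✓
All 22 edges of G1 map to edges of G2, and |E(G1)| = |E(G2)| = 22, so φ is a bijection on edges as well as vertices. Hence G1 ≅ G2.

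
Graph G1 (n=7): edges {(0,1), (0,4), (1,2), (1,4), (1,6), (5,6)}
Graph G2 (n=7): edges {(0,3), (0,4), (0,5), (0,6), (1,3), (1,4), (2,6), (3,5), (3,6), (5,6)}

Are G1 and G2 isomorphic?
No, not isomorphic

The graphs are NOT isomorphic.

Degrees in G1: deg(0)=2, deg(1)=4, deg(2)=1, deg(3)=0, deg(4)=2, deg(5)=1, deg(6)=2.
Sorted degree sequence of G1: [4, 2, 2, 2, 1, 1, 0].
Degrees in G2: deg(0)=4, deg(1)=2, deg(2)=1, deg(3)=4, deg(4)=2, deg(5)=3, deg(6)=4.
Sorted degree sequence of G2: [4, 4, 4, 3, 2, 2, 1].
The (sorted) degree sequence is an isomorphism invariant, so since G1 and G2 have different degree sequences they cannot be isomorphic.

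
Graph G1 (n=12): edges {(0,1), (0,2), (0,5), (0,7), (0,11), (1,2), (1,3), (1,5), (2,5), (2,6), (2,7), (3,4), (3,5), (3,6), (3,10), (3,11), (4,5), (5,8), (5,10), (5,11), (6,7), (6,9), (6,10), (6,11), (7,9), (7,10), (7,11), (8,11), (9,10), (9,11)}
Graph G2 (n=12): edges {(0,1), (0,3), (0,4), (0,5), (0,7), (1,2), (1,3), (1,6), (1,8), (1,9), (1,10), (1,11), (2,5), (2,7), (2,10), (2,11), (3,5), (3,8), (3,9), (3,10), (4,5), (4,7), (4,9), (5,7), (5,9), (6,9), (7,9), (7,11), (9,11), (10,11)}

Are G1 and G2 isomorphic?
Yes, isomorphic

The graphs are isomorphic.
One valid mapping φ: V(G1) → V(G2): 0→11, 1→10, 2→2, 3→3, 4→8, 5→1, 6→5, 7→7, 8→6, 9→4, 10→0, 11→9

Verify φ preserves adjacency — for each edge of G1, its image is an edge of G2:
  (0,1) → (φ(0),φ(1)) = (10,11) ∈ E(G2) ✓
  (0,2) → (φ(0),φ(2)) = (2,11) ∈ E(G2) ✓
  (0,5) → (φ(0),φ(5)) = (1,11) ∈ E(G2) ✓
  (0,7) → (φ(0),φ(7)) = (7,11) ∈ E(G2) ✓
  (0,11) → (φ(0),φ(11)) = (9,11) ∈ E(G2) ✓
  (1,2) → (φ(1),φ(2)) = (2,10) ∈ E(G2) ✓
  (1,3) → (φ(1),φ(3)) = (3,10) ∈ E(G2) ✓
  (1,5) → (φ(1),φ(5)) = (1,10) ∈ E(G2) ✓
  (2,5) → (φ(2),φ(5)) = (1,2) ∈ E(G2) ✓
  (2,6) → (φ(2),φ(6)) = (2,5) ∈ E(G2) ✓
  (2,7) → (φ(2),φ(7)) = (2,7) ∈ E(G2) ✓
  (3,4) → (φ(3),φ(4)) = (3,8) ∈ E(G2) ✓
  (3,5) → (φ(3),φ(5)) = (1,3) ∈ E(G2) ✓
  (3,6) → (φ(3),φ(6)) = (3,5) ∈ E(G2) ✓
  (3,10) → (φ(3),φ(10)) = (0,3) ∈ E(G2) ✓
  (3,11) → (φ(3),φ(11)) = (3,9) ∈ E(G2) ✓
  (4,5) → (φ(4),φ(5)) = (1,8) ∈ E(G2) ✓
  (5,8) → (φ(5),φ(8)) = (1,6) ∈ E(G2) ✓
  (5,10) → (φ(5),φ(10)) = (0,1) ∈ E(G2) ✓
  (5,11) → (φ(5),φ(11)) = (1,9) ∈ E(G2) ✓
  (6,7) → (φ(6),φ(7)) = (5,7) ∈ E(G2) ✓
  (6,9) → (φ(6),φ(9)) = (4,5) ∈ E(G2) ✓
  (6,10) → (φ(6),φ(10)) = (0,5) ∈ E(G2) ✓
  (6,11) → (φ(6),φ(11)) = (5,9) ∈ E(G2) ✓
  (7,9) → (φ(7),φ(9)) = (4,7) ∈ E(G2) ✓
  (7,10) → (φ(7),φ(10)) = (0,7) ∈ E(G2) ✓
  (7,11) → (φ(7),φ(11)) = (7,9) ∈ E(G2) ✓
  (8,11) → (φ(8),φ(11)) = (6,9) ∈ E(G2) ✓
  (9,10) → (φ(9),φ(10)) = (0,4) ∈ E(G2) ✓
  (9,11) → (φ(9),φ(11)) = (4,9) ∈ E(G2) ✓
All 30 edges of G1 map to edges of G2, and |E(G1)| = |E(G2)| = 30, so φ is a bijection on edges as well as vertices. Hence G1 ≅ G2.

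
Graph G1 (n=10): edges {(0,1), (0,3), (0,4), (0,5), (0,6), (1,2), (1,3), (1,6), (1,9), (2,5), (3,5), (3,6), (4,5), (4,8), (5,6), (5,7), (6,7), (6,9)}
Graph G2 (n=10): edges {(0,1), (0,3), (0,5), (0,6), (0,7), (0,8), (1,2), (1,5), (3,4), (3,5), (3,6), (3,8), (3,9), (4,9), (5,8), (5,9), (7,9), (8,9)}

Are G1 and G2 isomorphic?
Yes, isomorphic

The graphs are isomorphic.
One valid mapping φ: V(G1) → V(G2): 0→5, 1→9, 2→7, 3→8, 4→1, 5→0, 6→3, 7→6, 8→2, 9→4

Verify φ preserves adjacency — for each edge of G1, its image is an edge of G2:
  (0,1) → (φ(0),φ(1)) = (5,9) ∈ E(G2) ✓
  (0,3) → (φ(0),φ(3)) = (5,8) ∈ E(G2) ✓
  (0,4) → (φ(0),φ(4)) = (1,5) ∈ E(G2) ✓
  (0,5) → (φ(0),φ(5)) = (0,5) ∈ E(G2) ✓
  (0,6) → (φ(0),φ(6)) = (3,5) ∈ E(G2) ✓
  (1,2) → (φ(1),φ(2)) = (7,9) ∈ E(G2) ✓
  (1,3) → (φ(1),φ(3)) = (8,9) ∈ E(G2) ✓
  (1,6) → (φ(1),φ(6)) = (3,9) ∈ E(G2) ✓
  (1,9) → (φ(1),φ(9)) = (4,9) ∈ E(G2) ✓
  (2,5) → (φ(2),φ(5)) = (0,7) ∈ E(G2) ✓
  (3,5) → (φ(3),φ(5)) = (0,8) ∈ E(G2) ✓
  (3,6) → (φ(3),φ(6)) = (3,8) ∈ E(G2) ✓
  (4,5) → (φ(4),φ(5)) = (0,1) ∈ E(G2) ✓
  (4,8) → (φ(4),φ(8)) = (1,2) ∈ E(G2) ✓
  (5,6) → (φ(5),φ(6)) = (0,3) ∈ E(G2) ✓
  (5,7) → (φ(5),φ(7)) = (0,6) ∈ E(G2) ✓
  (6,7) → (φ(6),φ(7)) = (3,6) ∈ E(G2) ✓
  (6,9) → (φ(6),φ(9)) = (3,4) ∈ E(G2) ✓
All 18 edges of G1 map to edges of G2, and |E(G1)| = |E(G2)| = 18, so φ is a bijection on edges as well as vertices. Hence G1 ≅ G2.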